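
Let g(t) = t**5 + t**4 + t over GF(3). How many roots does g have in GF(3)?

Evaluate at each of the 3 elements of GF(3):
g(0) = 0 → root; g(1) = 0 → root; g(2) = 2.
Roots: {0, 1}.

2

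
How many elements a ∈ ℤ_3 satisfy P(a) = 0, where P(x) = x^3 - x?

3

Evaluate at each of the 3 elements of ℤ_3:
P(0) = 0 → root; P(1) = 0 → root; P(2) = 0 → root.
Roots: {0, 1, 2}.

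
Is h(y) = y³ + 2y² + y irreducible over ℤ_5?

Check for roots in ℤ_5: h(0) = 0 → root; h(1) = 4; h(2) = 3; h(3) = 3; h(4) = 0 → root.
h(0) = 0, so (y) divides h(y); h is reducible.

No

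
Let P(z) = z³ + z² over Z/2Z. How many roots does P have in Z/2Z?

Evaluate at each of the 2 elements of Z/2Z:
P(0) = 0 → root; P(1) = 0 → root.
Roots: {0, 1}.

2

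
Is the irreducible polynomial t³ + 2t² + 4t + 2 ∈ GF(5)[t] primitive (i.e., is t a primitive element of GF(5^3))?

Yes

Write f(t) = t³ + 2t² + 4t + 2.
|GF(5^3)^×| = 5^3 − 1 = 124. Prime factorization: 124 = 2^2·31.
f is primitive ⇔ t has order 124 in GF(5)[t]/(f), i.e. t^(124/q) ≠ 1 for each prime q | 124.
t^(62) mod f = 4.
t^(4) mod f = t + 4.
None equal 1, so t has full order 124; f is primitive.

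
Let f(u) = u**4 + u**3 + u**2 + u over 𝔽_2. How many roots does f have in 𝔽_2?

2

Evaluate at each of the 2 elements of 𝔽_2:
f(0) = 0 → root; f(1) = 0 → root.
Roots: {0, 1}.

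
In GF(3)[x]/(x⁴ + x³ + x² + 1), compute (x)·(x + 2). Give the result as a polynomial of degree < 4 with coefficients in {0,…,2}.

x^2 + 2x

Multiply in GF(3)[x]: (x)·(x + 2) = x² + 2x.
Reduced: x² + 2x.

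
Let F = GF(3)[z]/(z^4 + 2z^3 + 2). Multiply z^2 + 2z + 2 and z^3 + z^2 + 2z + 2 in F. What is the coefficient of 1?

Multiply in GF(3)[z]: (z^2 + 2z + 2)·(z^3 + z^2 + 2z + 2) = z^5 + 2z^2 + 2z + 1.
Reduce using z^4 ≡ z^3 + 1 (mod z^4 + 2z^3 + 2).
Reduced: z^3 + 2z^2 + 2.

2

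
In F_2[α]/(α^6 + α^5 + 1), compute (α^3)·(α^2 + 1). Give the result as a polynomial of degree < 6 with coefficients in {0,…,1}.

Multiply in F_2[α]: (α^3)·(α^2 + 1) = α^5 + α^3.
Reduced: α^5 + α^3.

α^5 + α^3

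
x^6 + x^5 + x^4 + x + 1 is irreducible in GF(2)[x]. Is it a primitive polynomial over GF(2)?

Yes

Write f(x) = x^6 + x^5 + x^4 + x + 1.
|GF(2^6)^×| = 2^6 − 1 = 63. Prime factorization: 63 = 3^2·7.
f is primitive ⇔ x has order 63 in GF(2)[x]/(f), i.e. x^(63/q) ≠ 1 for each prime q | 63.
x^(21) mod f = x^4 + x^3 + 1.
x^(9) mod f = x^5 + x^2 + x + 1.
None equal 1, so x has full order 63; f is primitive.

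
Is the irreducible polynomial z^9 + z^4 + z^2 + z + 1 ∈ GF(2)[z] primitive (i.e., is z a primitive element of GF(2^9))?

Write f(z) = z^9 + z^4 + z^2 + z + 1.
|GF(2^9)^×| = 2^9 − 1 = 511. Prime factorization: 511 = 7·73.
f is primitive ⇔ z has order 511 in GF(2)[z]/(f), i.e. z^(511/q) ≠ 1 for each prime q | 511.
z^(73) mod f = 1
z^(7) mod f = z^7.
Since z^(73) = 1, the order of z divides 73 < 511; not primitive.

No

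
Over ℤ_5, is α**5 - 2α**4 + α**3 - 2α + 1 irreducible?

No

Write h(α) = α**5 - 2α**4 + α**3 - 2α + 1.
Check for roots in ℤ_5: h(0) = 1; h(1) = 4; h(2) = 0 → root; h(3) = 3; h(4) = 4.
h(2) = 0, so (α − 2) divides h(α); h is reducible.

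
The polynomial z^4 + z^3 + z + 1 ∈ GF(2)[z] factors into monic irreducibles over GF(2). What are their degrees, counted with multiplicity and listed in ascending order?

Write g(z) = z^4 + z^3 + z + 1.
Roots in GF(2): g(0) = 1; g(1) = 0 → root.
Linear factors from roots: (z + 1).
Complete factorization: g(z) = (z + 1)^2·(z^2 + z + 1).
Factor degrees with multiplicity: 1 + 1 + 2 = 4.

1, 1, 2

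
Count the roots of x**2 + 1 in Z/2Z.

Write g(x) = x**2 + 1.
Evaluate at each of the 2 elements of Z/2Z:
g(0) = 1; g(1) = 0 → root.
Roots: {1}.

1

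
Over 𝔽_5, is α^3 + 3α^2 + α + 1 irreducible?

Yes

Write f(α) = α^3 + 3α^2 + α + 1.
Check for roots in 𝔽_5: f(0) = 1; f(1) = 1; f(2) = 3; f(3) = 3; f(4) = 2.
No roots. A degree-3 polynomial over a field with no linear factor is irreducible.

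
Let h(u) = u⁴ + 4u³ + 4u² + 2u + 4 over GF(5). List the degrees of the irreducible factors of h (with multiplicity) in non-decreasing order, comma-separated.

1, 1, 2

Roots in GF(5): h(0) = 4; h(1) = 0 → root; h(2) = 2; h(3) = 0 → root; h(4) = 3.
Linear factors from roots: (u + 4), (u + 2).
Complete factorization: h(u) = (u + 2)·(u + 4)·(u² + 3u + 3).
Factor degrees with multiplicity: 1 + 1 + 2 = 4.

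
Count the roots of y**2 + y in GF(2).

2

Write P(y) = y**2 + y.
Evaluate at each of the 2 elements of GF(2):
P(0) = 0 → root; P(1) = 0 → root.
Roots: {0, 1}.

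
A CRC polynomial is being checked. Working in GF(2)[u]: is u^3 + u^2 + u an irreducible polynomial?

No

Write f(u) = u^3 + u^2 + u.
Check for roots in GF(2): f(0) = 0 → root; f(1) = 1.
f(0) = 0, so (u) divides f(u); f is reducible.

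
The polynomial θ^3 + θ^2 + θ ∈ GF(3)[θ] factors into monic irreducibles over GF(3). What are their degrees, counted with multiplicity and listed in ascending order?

1, 1, 1

Write f(θ) = θ^3 + θ^2 + θ.
Roots in GF(3): f(0) = 0 → root; f(1) = 0 → root; f(2) = 2.
Linear factors from roots: (θ), (θ - 1).
Complete factorization: f(θ) = (θ)·(θ - 1)^2.
Factor degrees with multiplicity: 1 + 1 + 1 = 3.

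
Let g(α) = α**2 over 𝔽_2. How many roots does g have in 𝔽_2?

1

Evaluate at each of the 2 elements of 𝔽_2:
g(0) = 0 → root; g(1) = 1.
Roots: {0}.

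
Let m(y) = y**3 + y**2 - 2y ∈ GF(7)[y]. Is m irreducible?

Check for roots in GF(7): m(0) = 0 → root; m(1) = 0 → root; m(2) = 1; m(3) = 2; m(4) = 2; m(5) = 0 → root; m(6) = 2.
m(0) = 0, so (y) divides m(y); m is reducible.

No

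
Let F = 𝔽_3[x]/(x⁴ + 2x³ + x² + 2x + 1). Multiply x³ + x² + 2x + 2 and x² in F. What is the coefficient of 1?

Multiply in 𝔽_3[x]: (x³ + x² + 2x + 2)·(x²) = x⁵ + x⁴ + 2x³ + 2x².
Reduce using x⁴ ≡ x³ + 2x² + x + 2 (mod x⁴ + 2x³ + x² + 2x + 1).
Reduced: x² + x + 1.

1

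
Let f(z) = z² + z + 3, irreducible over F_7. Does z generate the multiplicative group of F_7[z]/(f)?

|GF(7^2)^×| = 7^2 − 1 = 48. Prime factorization: 48 = 2^4·3.
f is primitive ⇔ z has order 48 in GF(7)[z]/(f), i.e. z^(48/q) ≠ 1 for each prime q | 48.
z^(24) mod f = 6.
z^(16) mod f = 2.
None equal 1, so z has full order 48; f is primitive.

Yes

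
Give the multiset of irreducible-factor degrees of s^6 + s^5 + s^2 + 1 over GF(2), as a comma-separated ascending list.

1, 2, 3

Write f(s) = s^6 + s^5 + s^2 + 1.
Roots in GF(2): f(0) = 1; f(1) = 0 → root.
Linear factors from roots: (s + 1).
Complete factorization: f(s) = (s + 1)·(s^2 + s + 1)·(s^3 + s^2 + 1).
Factor degrees with multiplicity: 1 + 2 + 3 = 6.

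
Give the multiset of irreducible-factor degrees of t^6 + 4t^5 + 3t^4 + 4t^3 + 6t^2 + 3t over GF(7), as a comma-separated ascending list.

1, 1, 1, 3

Write h(t) = t^6 + 4t^5 + 3t^4 + 4t^3 + 6t^2 + 3t.
Linear factors from roots: (t), (t + 6), (t + 3).
Complete factorization: h(t) = (t)·(t + 3)·(t + 6)·(t^3 + 2t^2 + 2t + 6).
Factor degrees with multiplicity: 1 + 1 + 1 + 3 = 6.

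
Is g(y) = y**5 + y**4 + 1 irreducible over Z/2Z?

Check for roots in Z/2Z: g(0) = 1; g(1) = 1.
No roots, so no linear factors.
Monic irreducibles of degree 2 over GF(2): y**2 + y + 1.
y**2 + y + 1 divides g: g(y) = (y**2 + y + 1)·(y**3 + y + 1).

No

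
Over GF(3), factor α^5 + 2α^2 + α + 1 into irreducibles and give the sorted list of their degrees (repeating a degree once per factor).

5

Write f(α) = α^5 + 2α^2 + α + 1.
Roots in GF(3): f(0) = 1; f(1) = 2; f(2) = 1.
Complete factorization: f(α) = (α^5 + 2α^2 + α + 1).
Factor degrees with multiplicity: 5 = 5.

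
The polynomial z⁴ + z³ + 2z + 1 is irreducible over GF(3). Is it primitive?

Write f(z) = z⁴ + z³ + 2z + 1.
|GF(3^4)^×| = 3^4 − 1 = 80. Prime factorization: 80 = 2^4·5.
f is primitive ⇔ z has order 80 in GF(3)[z]/(f), i.e. z^(80/q) ≠ 1 for each prime q | 80.
z^(40) mod f = 1
z^(16) mod f = 2z² + z + 1.
Since z^(40) = 1, the order of z divides 40 < 80; not primitive.

No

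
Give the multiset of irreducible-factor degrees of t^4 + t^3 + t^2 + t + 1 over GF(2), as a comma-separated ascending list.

4

Write h(t) = t^4 + t^3 + t^2 + t + 1.
Roots in GF(2): h(0) = 1; h(1) = 1.
Complete factorization: h(t) = (t^4 + t^3 + t^2 + t + 1).
Factor degrees with multiplicity: 4 = 4.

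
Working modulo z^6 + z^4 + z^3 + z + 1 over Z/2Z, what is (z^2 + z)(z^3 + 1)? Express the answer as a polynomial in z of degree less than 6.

Multiply in Z/2Z[z]: (z^2 + z)·(z^3 + 1) = z^5 + z^4 + z^2 + z.
Reduced: z^5 + z^4 + z^2 + z.

z^5 + z^4 + z^2 + z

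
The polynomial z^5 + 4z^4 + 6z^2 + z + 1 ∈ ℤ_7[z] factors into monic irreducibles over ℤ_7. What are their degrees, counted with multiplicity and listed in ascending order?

1, 4

Write f(z) = z^5 + 4z^4 + 6z^2 + z + 1.
Linear factors from roots: (z + 3).
Complete factorization: f(z) = (z + 3)·(z^4 + z^3 + 4z^2 + z + 5).
Factor degrees with multiplicity: 1 + 4 = 5.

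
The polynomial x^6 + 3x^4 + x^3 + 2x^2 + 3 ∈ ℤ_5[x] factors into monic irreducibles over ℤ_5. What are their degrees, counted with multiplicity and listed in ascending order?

Write f(x) = x^6 + 3x^4 + x^3 + 2x^2 + 3.
Roots in ℤ_5: f(0) = 3; f(1) = 0 → root; f(2) = 1; f(3) = 0 → root; f(4) = 3.
Linear factors from roots: (x + 4), (x + 2).
Complete factorization: f(x) = (x + 2)·(x + 4)^2·(x^3 + x + 4).
Factor degrees with multiplicity: 1 + 1 + 1 + 3 = 6.

1, 1, 1, 3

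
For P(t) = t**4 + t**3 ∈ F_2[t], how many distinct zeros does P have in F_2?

2

Evaluate at each of the 2 elements of F_2:
P(0) = 0 → root; P(1) = 0 → root.
Roots: {0, 1}.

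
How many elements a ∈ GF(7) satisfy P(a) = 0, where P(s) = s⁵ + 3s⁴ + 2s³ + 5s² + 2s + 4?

2

Evaluate at each of the 7 elements of GF(7):
P(0) = 4; P(1) = 3; P(2) = 5; P(3) = 0 → root; P(4) = 3; P(5) = 6; P(6) = 0 → root.
Roots: {3, 6}.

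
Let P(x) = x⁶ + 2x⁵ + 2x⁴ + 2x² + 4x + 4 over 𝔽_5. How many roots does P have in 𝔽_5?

Evaluate at each of the 5 elements of 𝔽_5:
P(0) = 4; P(1) = 0 → root; P(2) = 0 → root; P(3) = 1; P(4) = 3.
Roots: {1, 2}.

2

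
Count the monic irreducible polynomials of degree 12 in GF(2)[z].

335

Gauss's count: N_{2}(12) = (1/12) Σ_{d|12} μ(12/d)·2^d.
Divisors of 12: 1, 2, 3, 4, 6, 12; μ(12/d) for each: 0, 1, 0, -1, -1, 1.
Σ = 2^2 − 2^4 − 2^6 + 2^12 = 4020.
N = 4020/12 = 335.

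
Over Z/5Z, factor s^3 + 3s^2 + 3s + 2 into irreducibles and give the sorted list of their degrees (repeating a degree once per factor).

Write f(s) = s^3 + 3s^2 + 3s + 2.
Roots in Z/5Z: f(0) = 2; f(1) = 4; f(2) = 3; f(3) = 0 → root; f(4) = 1.
Linear factors from roots: (s + 2).
Complete factorization: f(s) = (s + 2)·(s^2 + s + 1).
Factor degrees with multiplicity: 1 + 2 = 3.

1, 2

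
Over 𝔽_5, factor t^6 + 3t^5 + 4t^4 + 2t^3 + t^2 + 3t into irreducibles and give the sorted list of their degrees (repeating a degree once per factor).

1, 1, 2, 2

Write f(t) = t^6 + 3t^5 + 4t^4 + 2t^3 + t^2 + 3t.
Roots in 𝔽_5: f(0) = 0 → root; f(1) = 4; f(2) = 0 → root; f(3) = 4; f(4) = 3.
Linear factors from roots: (t), (t + 3).
Complete factorization: f(t) = (t)·(t + 3)·(t^2 + 2t + 4)·(t^2 + 3t + 4).
Factor degrees with multiplicity: 1 + 1 + 2 + 2 = 6.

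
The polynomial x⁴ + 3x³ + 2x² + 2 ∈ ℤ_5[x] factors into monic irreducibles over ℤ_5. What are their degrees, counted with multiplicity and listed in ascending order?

1, 3

Write g(x) = x⁴ + 3x³ + 2x² + 2.
Roots in ℤ_5: g(0) = 2; g(1) = 3; g(2) = 0 → root; g(3) = 2; g(4) = 2.
Linear factors from roots: (x + 3).
Complete factorization: g(x) = (x + 3)·(x³ + 2x + 4).
Factor degrees with multiplicity: 1 + 3 = 4.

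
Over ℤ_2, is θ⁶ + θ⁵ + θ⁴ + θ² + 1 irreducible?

Yes

Write g(θ) = θ⁶ + θ⁵ + θ⁴ + θ² + 1.
Check for roots in ℤ_2: g(0) = 1; g(1) = 1.
No roots, so no linear factors.
Monic irreducibles of degree 2 over GF(2): θ² + θ + 1.
None of them divide g (all give nonzero remainder).
Monic irreducibles of degree 3 over GF(2): θ³ + θ + 1, θ³ + θ² + 1.
None of them divide g (all give nonzero remainder).
No irreducible factor of degree ≤ 3 exists, so g is irreducible over GF(2).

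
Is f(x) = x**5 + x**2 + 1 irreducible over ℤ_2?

Check for roots in ℤ_2: f(0) = 1; f(1) = 1.
No roots, so no linear factors.
Monic irreducibles of degree 2 over GF(2): x**2 + x + 1.
None of them divide f (all give nonzero remainder).
No irreducible factor of degree ≤ 2 exists, so f is irreducible over GF(2).

Yes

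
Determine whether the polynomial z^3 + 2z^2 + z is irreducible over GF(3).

Write P(z) = z^3 + 2z^2 + z.
Check for roots in GF(3): P(0) = 0 → root; P(1) = 1; P(2) = 0 → root.
P(0) = 0, so (z) divides P(z); P is reducible.

No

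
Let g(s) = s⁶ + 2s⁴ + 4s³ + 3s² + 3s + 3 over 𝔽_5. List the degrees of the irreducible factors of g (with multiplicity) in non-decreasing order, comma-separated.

6

Roots in 𝔽_5: g(0) = 3; g(1) = 1; g(2) = 4; g(3) = 3; g(4) = 2.
Complete factorization: g(s) = (s⁶ + 2s⁴ + 4s³ + 3s² + 3s + 3).
Factor degrees with multiplicity: 6 = 6.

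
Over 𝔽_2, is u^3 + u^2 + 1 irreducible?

Write f(u) = u^3 + u^2 + 1.
Check for roots in 𝔽_2: f(0) = 1; f(1) = 1.
No roots. A degree-3 polynomial over a field with no linear factor is irreducible.

Yes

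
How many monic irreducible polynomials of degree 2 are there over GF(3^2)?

36

Gauss's count: N_{9}(2) = (1/2) Σ_{d|2} μ(2/d)·9^d.
Divisors of 2: 1, 2; μ(2/d) for each: -1, 1.
Σ = − 9^1 + 9^2 = 72.
N = 72/2 = 36.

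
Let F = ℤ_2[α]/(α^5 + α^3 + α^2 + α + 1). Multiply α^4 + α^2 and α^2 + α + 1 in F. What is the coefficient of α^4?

1

Multiply in ℤ_2[α]: (α^4 + α^2)·(α^2 + α + 1) = α^6 + α^5 + α^3 + α^2.
Reduce using α^5 ≡ α^3 + α^2 + α + 1 (mod α^5 + α^3 + α^2 + α + 1).
Reduced: α^4 + α^3 + α^2 + 1.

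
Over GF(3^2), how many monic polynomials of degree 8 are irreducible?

5380020

The number of monic irreducibles of degree 8 over GF(9) is (1/8)·Σ_{d∣8} μ(8/d) 9^d.
Divisors of 8: 1, 2, 4, 8; μ(8/d) for each: 0, 0, -1, 1.
Σ = − 9^4 + 9^8 = 43040160.
N = 43040160/8 = 5380020.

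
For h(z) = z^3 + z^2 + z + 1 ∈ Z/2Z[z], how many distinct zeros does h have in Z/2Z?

Evaluate at each of the 2 elements of Z/2Z:
h(0) = 1; h(1) = 0 → root.
Roots: {1}.

1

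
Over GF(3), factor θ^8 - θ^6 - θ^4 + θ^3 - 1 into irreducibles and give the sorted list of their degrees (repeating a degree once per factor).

Write f(θ) = θ^8 - θ^6 - θ^4 + θ^3 - 1.
Roots in GF(3): f(0) = 2; f(1) = 2; f(2) = 0 → root.
Linear factors from roots: (θ + 1).
Complete factorization: f(θ) = (θ + 1)·(θ^2 - θ - 1)^2·(θ^3 + θ^2 - 1).
Factor degrees with multiplicity: 1 + 2 + 2 + 3 = 8.

1, 2, 2, 3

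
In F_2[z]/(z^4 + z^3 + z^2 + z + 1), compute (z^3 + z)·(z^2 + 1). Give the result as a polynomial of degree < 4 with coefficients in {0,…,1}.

Multiply in F_2[z]: (z^3 + z)·(z^2 + 1) = z^5 + z.
Reduce using z^4 ≡ z^3 + z^2 + z + 1 (mod z^4 + z^3 + z^2 + z + 1).
Reduced: z + 1.

z + 1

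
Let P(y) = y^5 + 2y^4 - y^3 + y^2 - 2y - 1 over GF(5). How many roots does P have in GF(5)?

3

Evaluate at each of the 5 elements of GF(5):
P(0) = 4; P(1) = 0 → root; P(2) = 0 → root; P(3) = 0 → root; P(4) = 4.
Roots: {1, 2, 3}.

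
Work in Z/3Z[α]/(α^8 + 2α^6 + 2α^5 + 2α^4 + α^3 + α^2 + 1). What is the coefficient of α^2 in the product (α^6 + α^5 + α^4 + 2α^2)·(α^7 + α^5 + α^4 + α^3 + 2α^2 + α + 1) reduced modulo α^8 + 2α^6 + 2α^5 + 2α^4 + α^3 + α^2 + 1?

2

Multiply in Z/3Z[α]: (α^6 + α^5 + α^4 + 2α^2)·(α^7 + α^5 + α^4 + α^3 + 2α^2 + α + 1) = α^13 + α^12 + 2α^11 + 2α^10 + 2α^9 + α^8 + α^5 + 2α^4 + 2α^3 + 2α^2.
Reduce using α^8 ≡ α^6 + α^5 + α^4 + 2α^3 + 2α^2 + 2 (mod α^8 + 2α^6 + 2α^5 + 2α^4 + α^3 + α^2 + 1).
Reduced: 2α^5 + α^4 + 2α^3 + 2α^2 + 2α + 1.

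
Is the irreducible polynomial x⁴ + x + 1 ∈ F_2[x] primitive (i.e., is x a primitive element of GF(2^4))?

Yes

Write f(x) = x⁴ + x + 1.
|GF(2^4)^×| = 2^4 − 1 = 15. Prime factorization: 15 = 3·5.
f is primitive ⇔ x has order 15 in GF(2)[x]/(f), i.e. x^(15/q) ≠ 1 for each prime q | 15.
x^(5) mod f = x² + x.
x^(3) mod f = x³.
None equal 1, so x has full order 15; f is primitive.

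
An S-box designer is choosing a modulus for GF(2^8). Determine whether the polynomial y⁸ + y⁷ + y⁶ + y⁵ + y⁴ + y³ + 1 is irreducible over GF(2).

Yes

Write f(y) = y⁸ + y⁷ + y⁶ + y⁵ + y⁴ + y³ + 1.
Check for roots in GF(2): f(0) = 1; f(1) = 1.
No roots, so no linear factors.
Monic irreducibles of degree 2 over GF(2): y² + y + 1.
None of them divide f (all give nonzero remainder).
Monic irreducibles of degree 3 over GF(2): y³ + y + 1, y³ + y² + 1.
None of them divide f (all give nonzero remainder).
Monic irreducibles of degree 4 over GF(2): y⁴ + y + 1, y⁴ + y³ + 1, y⁴ + y³ + y² + y + 1.
None of them divide f (all give nonzero remainder).
No irreducible factor of degree ≤ 4 exists, so f is irreducible over GF(2).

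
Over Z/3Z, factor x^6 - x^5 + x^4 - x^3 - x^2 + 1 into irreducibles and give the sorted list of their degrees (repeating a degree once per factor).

Write h(x) = x^6 - x^5 + x^4 - x^3 - x^2 + 1.
Roots in Z/3Z: h(0) = 1; h(1) = 0 → root; h(2) = 1.
Linear factors from roots: (x - 1).
Complete factorization: h(x) = (x - 1)^2·(x^2 - x - 1)^2.
Factor degrees with multiplicity: 1 + 1 + 2 + 2 = 6.

1, 1, 2, 2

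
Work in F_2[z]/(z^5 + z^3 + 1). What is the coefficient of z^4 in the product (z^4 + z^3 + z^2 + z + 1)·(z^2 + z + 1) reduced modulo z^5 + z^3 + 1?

Multiply in F_2[z]: (z^4 + z^3 + z^2 + z + 1)·(z^2 + z + 1) = z^6 + z^4 + z^3 + z^2 + 1.
Reduce using z^5 ≡ z^3 + 1 (mod z^5 + z^3 + 1).
Reduced: z^3 + z^2 + z + 1.

0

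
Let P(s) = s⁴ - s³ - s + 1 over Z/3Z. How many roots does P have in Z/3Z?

1

Evaluate at each of the 3 elements of Z/3Z:
P(0) = 1; P(1) = 0 → root; P(2) = 1.
Roots: {1}.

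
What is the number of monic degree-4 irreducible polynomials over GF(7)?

x^(7^4) − x is the product of all monic irreducibles of degree dividing 4; Möbius inversion gives N = (1/4) Σ μ(4/d)·7^d.
Divisors of 4: 1, 2, 4; μ(4/d) for each: 0, -1, 1.
Σ = − 7^2 + 7^4 = 2352.
N = 2352/4 = 588.

588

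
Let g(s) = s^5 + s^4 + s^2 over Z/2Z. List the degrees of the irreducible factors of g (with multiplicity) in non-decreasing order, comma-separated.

Roots in Z/2Z: g(0) = 0 → root; g(1) = 1.
Linear factors from roots: (s).
Complete factorization: g(s) = (s)^2·(s^3 + s^2 + 1).
Factor degrees with multiplicity: 1 + 1 + 3 = 5.

1, 1, 3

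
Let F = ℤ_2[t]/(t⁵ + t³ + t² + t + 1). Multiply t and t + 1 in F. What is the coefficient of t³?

0

Multiply in ℤ_2[t]: (t)·(t + 1) = t² + t.
Reduced: t² + t.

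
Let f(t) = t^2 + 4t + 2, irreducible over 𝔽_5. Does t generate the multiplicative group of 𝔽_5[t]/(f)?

Yes

|GF(5^2)^×| = 5^2 − 1 = 24. Prime factorization: 24 = 2^3·3.
f is primitive ⇔ t has order 24 in GF(5)[t]/(f), i.e. t^(24/q) ≠ 1 for each prime q | 24.
t^(12) mod f = 4.
t^(8) mod f = 2t + 1.
None equal 1, so t has full order 24; f is primitive.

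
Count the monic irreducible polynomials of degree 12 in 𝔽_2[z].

335

Gauss's count: N_{2}(12) = (1/12) Σ_{d|12} μ(12/d)·2^d.
Divisors of 12: 1, 2, 3, 4, 6, 12; μ(12/d) for each: 0, 1, 0, -1, -1, 1.
Σ = 2^2 − 2^4 − 2^6 + 2^12 = 4020.
N = 4020/12 = 335.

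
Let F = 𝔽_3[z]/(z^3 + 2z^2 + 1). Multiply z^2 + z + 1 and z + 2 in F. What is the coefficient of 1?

Multiply in 𝔽_3[z]: (z^2 + z + 1)·(z + 2) = z^3 + 2.
Reduce using z^3 ≡ z^2 + 2 (mod z^3 + 2z^2 + 1).
Reduced: z^2 + 1.

1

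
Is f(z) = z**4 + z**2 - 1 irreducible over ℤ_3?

Check for roots in ℤ_3: f(0) = 2; f(1) = 1; f(2) = 1.
No roots, so no linear factors.
Monic irreducibles of degree 2 over GF(3): z**2 + 1, z**2 + z - 1, z**2 - z - 1.
None of them divide f (all give nonzero remainder).
No irreducible factor of degree ≤ 2 exists, so f is irreducible over GF(3).

Yes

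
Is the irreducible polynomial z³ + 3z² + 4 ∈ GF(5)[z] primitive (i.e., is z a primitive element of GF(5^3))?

Write f(z) = z³ + 3z² + 4.
|GF(5^3)^×| = 5^3 − 1 = 124. Prime factorization: 124 = 2^2·31.
f is primitive ⇔ z has order 124 in GF(5)[z]/(f), i.e. z^(124/q) ≠ 1 for each prime q | 124.
z^(62) mod f = 1
z^(4) mod f = 4z² + z + 2.
Since z^(62) = 1, the order of z divides 62 < 124; not primitive.

No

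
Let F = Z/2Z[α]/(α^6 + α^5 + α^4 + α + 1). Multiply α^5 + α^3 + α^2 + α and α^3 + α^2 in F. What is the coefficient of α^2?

Multiply in Z/2Z[α]: (α^5 + α^3 + α^2 + α)·(α^3 + α^2) = α^8 + α^7 + α^6 + α^3.
Reduce using α^6 ≡ α^5 + α^4 + α + 1 (mod α^6 + α^5 + α^4 + α + 1).
Reduced: α^2.

1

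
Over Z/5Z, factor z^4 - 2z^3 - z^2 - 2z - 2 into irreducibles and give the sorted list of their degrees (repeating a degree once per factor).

1, 1, 2

Write f(z) = z^4 - 2z^3 - z^2 - 2z - 2.
Roots in Z/5Z: f(0) = 3; f(1) = 4; f(2) = 0 → root; f(3) = 0 → root; f(4) = 2.
Linear factors from roots: (z - 2), (z + 2).
Complete factorization: f(z) = (z + 2)·(z - 2)·(z^2 - 2z - 2).
Factor degrees with multiplicity: 1 + 1 + 2 = 4.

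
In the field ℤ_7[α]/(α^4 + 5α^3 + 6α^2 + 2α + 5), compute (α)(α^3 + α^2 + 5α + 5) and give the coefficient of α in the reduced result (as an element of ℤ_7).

3

Multiply in ℤ_7[α]: (α)·(α^3 + α^2 + 5α + 5) = α^4 + α^3 + 5α^2 + 5α.
Reduce using α^4 ≡ 2α^3 + α^2 + 5α + 2 (mod α^4 + 5α^3 + 6α^2 + 2α + 5).
Reduced: 3α^3 + 6α^2 + 3α + 2.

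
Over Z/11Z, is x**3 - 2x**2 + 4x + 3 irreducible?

Write h(x) = x**3 - 2x**2 + 4x + 3.
Check each element of Z/11Z for a root: h(0)=3, h(1)=6, h(2)=0, h(3)=2, h(4)=7, h(5)=10, h(6)=6, h(7)=1, h(8)=1, h(9)=1, h(10)=7.
h(2) = 0, so (x − 2) divides h(x); h is reducible.

No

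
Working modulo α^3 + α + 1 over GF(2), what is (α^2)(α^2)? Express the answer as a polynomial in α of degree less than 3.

α^2 + α

Multiply in GF(2)[α]: (α^2)·(α^2) = α^4.
Reduce using α^3 ≡ α + 1 (mod α^3 + α + 1).
Reduced: α^2 + α.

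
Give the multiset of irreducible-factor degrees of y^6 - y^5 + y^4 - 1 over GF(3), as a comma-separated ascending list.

Write f(y) = y^6 - y^5 + y^4 - 1.
Roots in GF(3): f(0) = 2; f(1) = 0 → root; f(2) = 2.
Linear factors from roots: (y - 1).
Complete factorization: f(y) = (y - 1)·(y^2 - y - 1)·(y^3 + y^2 - 1).
Factor degrees with multiplicity: 1 + 2 + 3 = 6.

1, 2, 3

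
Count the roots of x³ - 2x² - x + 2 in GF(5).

3

Write h(x) = x³ - 2x² - x + 2.
Evaluate at each of the 5 elements of GF(5):
h(0) = 2; h(1) = 0 → root; h(2) = 0 → root; h(3) = 3; h(4) = 0 → root.
Roots: {1, 2, 4}.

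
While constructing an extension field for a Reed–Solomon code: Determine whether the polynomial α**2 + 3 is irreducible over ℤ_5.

Yes

Write m(α) = α**2 + 3.
Check for roots in ℤ_5: m(0) = 3; m(1) = 4; m(2) = 2; m(3) = 2; m(4) = 4.
No roots. A degree-2 polynomial over a field with no linear factor is irreducible.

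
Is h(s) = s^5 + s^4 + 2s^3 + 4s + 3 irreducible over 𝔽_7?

Check for roots in 𝔽_7: h(0) = 3; h(1) = 4; h(2) = 5; h(3) = 1; h(4) = 6; h(5) = 5; h(6) = 4.
No roots, so no linear factors.
Degree-2 irreducible divisors: test the 21 monic irreducibles of degree 2 over GF(7).
None of them divide h (all give nonzero remainder).
No irreducible factor of degree ≤ 2 exists, so h is irreducible over GF(7).

Yes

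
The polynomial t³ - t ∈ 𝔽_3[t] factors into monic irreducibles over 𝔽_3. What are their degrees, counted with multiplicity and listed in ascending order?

1, 1, 1

Write g(t) = t³ - t.
Roots in 𝔽_3: g(0) = 0 → root; g(1) = 0 → root; g(2) = 0 → root.
Linear factors from roots: (t), (t - 1), (t + 1).
Complete factorization: g(t) = (t)·(t + 1)·(t - 1).
Factor degrees with multiplicity: 1 + 1 + 1 = 3.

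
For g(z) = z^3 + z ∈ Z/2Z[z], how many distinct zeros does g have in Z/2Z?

2

Evaluate at each of the 2 elements of Z/2Z:
g(0) = 0 → root; g(1) = 0 → root.
Roots: {0, 1}.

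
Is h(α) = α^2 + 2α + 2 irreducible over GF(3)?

Check for roots in GF(3): h(0) = 2; h(1) = 2; h(2) = 1.
No roots. A degree-2 polynomial over a field with no linear factor is irreducible.

Yes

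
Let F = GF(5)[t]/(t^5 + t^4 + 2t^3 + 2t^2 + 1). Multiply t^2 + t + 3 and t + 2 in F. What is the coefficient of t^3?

1

Multiply in GF(5)[t]: (t^2 + t + 3)·(t + 2) = t^3 + 3t^2 + 1.
Reduced: t^3 + 3t^2 + 1.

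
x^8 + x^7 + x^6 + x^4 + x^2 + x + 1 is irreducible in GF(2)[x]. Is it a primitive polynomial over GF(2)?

Write f(x) = x^8 + x^7 + x^6 + x^4 + x^2 + x + 1.
|GF(2^8)^×| = 2^8 − 1 = 255. Prime factorization: 255 = 3·5·17.
f is primitive ⇔ x has order 255 in GF(2)[x]/(f), i.e. x^(255/q) ≠ 1 for each prime q | 255.
x^(85) mod f = 1
x^(51) mod f = 1
x^(15) mod f = x^7 + x^4 + x^3 + x^2 + x.
Since x^(85) = 1, the order of x divides 85 < 255; not primitive.

No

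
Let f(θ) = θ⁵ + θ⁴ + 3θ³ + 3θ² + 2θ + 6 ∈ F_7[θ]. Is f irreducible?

Check for roots in F_7: f(0) = 6; f(1) = 2; f(2) = 3; f(3) = 3; f(4) = 1; f(5) = 2; f(6) = 4.
No roots, so no linear factors.
Degree-2 irreducible divisors: test the 21 monic irreducibles of degree 2 over GF(7).
None of them divide f (all give nonzero remainder).
No irreducible factor of degree ≤ 2 exists, so f is irreducible over GF(7).

Yes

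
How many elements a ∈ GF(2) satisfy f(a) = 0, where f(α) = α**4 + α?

Evaluate at each of the 2 elements of GF(2):
f(0) = 0 → root; f(1) = 0 → root.
Roots: {0, 1}.

2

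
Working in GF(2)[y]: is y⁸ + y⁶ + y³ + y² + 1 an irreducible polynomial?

Yes

Write m(y) = y⁸ + y⁶ + y³ + y² + 1.
Check for roots in GF(2): m(0) = 1; m(1) = 1.
No roots, so no linear factors.
Monic irreducibles of degree 2 over GF(2): y² + y + 1.
None of them divide m (all give nonzero remainder).
Monic irreducibles of degree 3 over GF(2): y³ + y + 1, y³ + y² + 1.
None of them divide m (all give nonzero remainder).
Monic irreducibles of degree 4 over GF(2): y⁴ + y + 1, y⁴ + y³ + 1, y⁴ + y³ + y² + y + 1.
None of them divide m (all give nonzero remainder).
No irreducible factor of degree ≤ 4 exists, so m is irreducible over GF(2).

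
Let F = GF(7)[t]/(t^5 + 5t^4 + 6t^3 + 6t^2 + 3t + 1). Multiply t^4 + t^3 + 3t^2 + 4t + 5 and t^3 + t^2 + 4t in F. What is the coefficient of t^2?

4

Multiply in GF(7)[t]: (t^4 + t^3 + 3t^2 + 4t + 5)·(t^3 + t^2 + 4t) = t^7 + 2t^6 + t^5 + 4t^4 + 6t.
Reduce using t^5 ≡ 2t^4 + t^3 + t^2 + 4t + 6 (mod t^5 + 5t^4 + 6t^3 + 6t^2 + 3t + 1).
Reduced: t^4 + 4t^3 + 4t^2 + 4.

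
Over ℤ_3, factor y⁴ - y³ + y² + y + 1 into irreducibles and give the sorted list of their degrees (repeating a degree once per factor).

Write g(y) = y⁴ - y³ + y² + y + 1.
Roots in ℤ_3: g(0) = 1; g(1) = 0 → root; g(2) = 0 → root.
Linear factors from roots: (y - 1), (y + 1).
Complete factorization: g(y) = (y + 1)·(y - 1)·(y² - y - 1).
Factor degrees with multiplicity: 1 + 1 + 2 = 4.

1, 1, 2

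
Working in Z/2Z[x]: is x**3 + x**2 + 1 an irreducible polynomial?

Write h(x) = x**3 + x**2 + 1.
Check for roots in Z/2Z: h(0) = 1; h(1) = 1.
No roots. A degree-3 polynomial over a field with no linear factor is irreducible.

Yes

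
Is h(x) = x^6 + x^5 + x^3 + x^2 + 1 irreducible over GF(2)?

Yes

Check for roots in GF(2): h(0) = 1; h(1) = 1.
No roots, so no linear factors.
Monic irreducibles of degree 2 over GF(2): x^2 + x + 1.
None of them divide h (all give nonzero remainder).
Monic irreducibles of degree 3 over GF(2): x^3 + x + 1, x^3 + x^2 + 1.
None of them divide h (all give nonzero remainder).
No irreducible factor of degree ≤ 3 exists, so h is irreducible over GF(2).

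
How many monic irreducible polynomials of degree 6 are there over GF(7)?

The number of monic irreducibles of degree 6 over GF(7) is (1/6)·Σ_{d∣6} μ(6/d) 7^d.
Divisors of 6: 1, 2, 3, 6; μ(6/d) for each: 1, -1, -1, 1.
Σ = 7^1 − 7^2 − 7^3 + 7^6 = 117264.
N = 117264/6 = 19544.

19544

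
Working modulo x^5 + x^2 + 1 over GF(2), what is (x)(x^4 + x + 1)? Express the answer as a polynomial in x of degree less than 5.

Multiply in GF(2)[x]: (x)·(x^4 + x + 1) = x^5 + x^2 + x.
Reduce using x^5 ≡ x^2 + 1 (mod x^5 + x^2 + 1).
Reduced: x + 1.

x + 1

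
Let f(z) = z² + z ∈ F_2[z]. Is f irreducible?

Check for roots in F_2: f(0) = 0 → root; f(1) = 0 → root.
f(0) = 0, so (z) divides f(z); f is reducible.

No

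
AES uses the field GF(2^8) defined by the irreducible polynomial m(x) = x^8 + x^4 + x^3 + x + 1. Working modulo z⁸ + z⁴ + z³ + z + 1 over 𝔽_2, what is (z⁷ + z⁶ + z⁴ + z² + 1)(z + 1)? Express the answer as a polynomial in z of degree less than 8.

z^6 + z^5 + z^2

Multiply in 𝔽_2[z]: (z⁷ + z⁶ + z⁴ + z² + 1)·(z + 1) = z⁸ + z⁶ + z⁵ + z⁴ + z³ + z² + z + 1.
Reduce using z⁸ ≡ z⁴ + z³ + z + 1 (mod z⁸ + z⁴ + z³ + z + 1).
Reduced: z⁶ + z⁵ + z².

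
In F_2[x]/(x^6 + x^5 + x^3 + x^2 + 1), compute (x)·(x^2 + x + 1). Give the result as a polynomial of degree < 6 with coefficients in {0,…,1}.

x^3 + x^2 + x

Multiply in F_2[x]: (x)·(x^2 + x + 1) = x^3 + x^2 + x.
Reduced: x^3 + x^2 + x.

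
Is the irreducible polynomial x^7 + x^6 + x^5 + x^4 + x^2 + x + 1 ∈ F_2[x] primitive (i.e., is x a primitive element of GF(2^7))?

Write f(x) = x^7 + x^6 + x^5 + x^4 + x^2 + x + 1.
|GF(2^7)^×| = 2^7 − 1 = 127. Prime factorization: 127 = 127.
f is primitive ⇔ x has order 127 in GF(2)[x]/(f), i.e. x^(127/q) ≠ 1 for each prime q | 127.
x^(1) mod f = x.
None equal 1, so x has full order 127; f is primitive.

Yes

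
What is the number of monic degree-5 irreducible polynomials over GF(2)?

6

By the necklace-counting formula, N_2(5) = (1/5) Σ_{d|5} μ(5/d)·2^d.
Divisors of 5: 1, 5; μ(5/d) for each: -1, 1.
Σ = − 2^1 + 2^5 = 30.
N = 30/5 = 6.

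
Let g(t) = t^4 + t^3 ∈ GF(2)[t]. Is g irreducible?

Check for roots in GF(2): g(0) = 0 → root; g(1) = 0 → root.
g(0) = 0, so (t) divides g(t); g is reducible.

No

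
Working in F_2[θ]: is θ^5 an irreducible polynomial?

Write f(θ) = θ^5.
Check for roots in F_2: f(0) = 0 → root; f(1) = 1.
f(0) = 0, so (θ) divides f(θ); f is reducible.

No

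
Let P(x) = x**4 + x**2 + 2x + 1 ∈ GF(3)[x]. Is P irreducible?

Check for roots in GF(3): P(0) = 1; P(1) = 2; P(2) = 1.
No roots, so no linear factors.
Monic irreducibles of degree 2 over GF(3): x**2 + 1, x**2 + x + 2, x**2 + 2x + 2.
None of them divide P (all give nonzero remainder).
No irreducible factor of degree ≤ 2 exists, so P is irreducible over GF(3).

Yes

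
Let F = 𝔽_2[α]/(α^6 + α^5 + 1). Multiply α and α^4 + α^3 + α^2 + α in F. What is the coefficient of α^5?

Multiply in 𝔽_2[α]: (α)·(α^4 + α^3 + α^2 + α) = α^5 + α^4 + α^3 + α^2.
Reduced: α^5 + α^4 + α^3 + α^2.

1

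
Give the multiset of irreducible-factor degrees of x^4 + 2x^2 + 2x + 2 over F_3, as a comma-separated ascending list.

1, 1, 2

Write h(x) = x^4 + 2x^2 + 2x + 2.
Roots in F_3: h(0) = 2; h(1) = 1; h(2) = 0 → root.
Linear factors from roots: (x + 1).
Complete factorization: h(x) = (x + 1)^2·(x^2 + x + 2).
Factor degrees with multiplicity: 1 + 1 + 2 = 4.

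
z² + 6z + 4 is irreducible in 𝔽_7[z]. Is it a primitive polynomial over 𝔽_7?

Write f(z) = z² + 6z + 4.
|GF(7^2)^×| = 7^2 − 1 = 48. Prime factorization: 48 = 2^4·3.
f is primitive ⇔ z has order 48 in GF(7)[z]/(f), i.e. z^(48/q) ≠ 1 for each prime q | 48.
z^(24) mod f = 1
z^(16) mod f = 2.
Since z^(24) = 1, the order of z divides 24 < 48; not primitive.

No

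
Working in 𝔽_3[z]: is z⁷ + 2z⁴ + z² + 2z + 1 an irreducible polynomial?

Write g(z) = z⁷ + 2z⁴ + z² + 2z + 1.
Check for roots in 𝔽_3: g(0) = 1; g(1) = 1; g(2) = 1.
No roots, so no linear factors.
Monic irreducibles of degree 2 over GF(3): z² + 1, z² + z + 2, z² + 2z + 2.
None of them divide g (all give nonzero remainder).
Degree-3 irreducible divisors: test the 8 monic irreducibles of degree 3 over GF(3).
None of them divide g (all give nonzero remainder).
No irreducible factor of degree ≤ 3 exists, so g is irreducible over GF(3).

Yes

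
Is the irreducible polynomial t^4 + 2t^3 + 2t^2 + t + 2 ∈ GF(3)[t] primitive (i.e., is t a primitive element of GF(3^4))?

Write f(t) = t^4 + 2t^3 + 2t^2 + t + 2.
|GF(3^4)^×| = 3^4 − 1 = 80. Prime factorization: 80 = 2^4·5.
f is primitive ⇔ t has order 80 in GF(3)[t]/(f), i.e. t^(80/q) ≠ 1 for each prime q | 80.
t^(40) mod f = 2.
t^(16) mod f = t^2 + 2t.
None equal 1, so t has full order 80; f is primitive.

Yes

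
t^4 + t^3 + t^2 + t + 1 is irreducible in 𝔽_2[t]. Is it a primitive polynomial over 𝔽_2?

No

Write f(t) = t^4 + t^3 + t^2 + t + 1.
|GF(2^4)^×| = 2^4 − 1 = 15. Prime factorization: 15 = 3·5.
f is primitive ⇔ t has order 15 in GF(2)[t]/(f), i.e. t^(15/q) ≠ 1 for each prime q | 15.
t^(5) mod f = 1
t^(3) mod f = t^3.
Since t^(5) = 1, the order of t divides 5 < 15; not primitive.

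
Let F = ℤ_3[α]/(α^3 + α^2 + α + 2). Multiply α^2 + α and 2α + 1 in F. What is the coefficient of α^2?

Multiply in ℤ_3[α]: (α^2 + α)·(2α + 1) = 2α^3 + α.
Reduce using α^3 ≡ 2α^2 + 2α + 1 (mod α^3 + α^2 + α + 2).
Reduced: α^2 + 2α + 2.

1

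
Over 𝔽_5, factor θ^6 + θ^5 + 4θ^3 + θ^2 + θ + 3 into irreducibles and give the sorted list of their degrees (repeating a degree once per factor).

1, 2, 3

Write g(θ) = θ^6 + θ^5 + 4θ^3 + θ^2 + θ + 3.
Roots in 𝔽_5: g(0) = 3; g(1) = 1; g(2) = 2; g(3) = 0 → root; g(4) = 4.
Linear factors from roots: (θ + 2).
Complete factorization: g(θ) = (θ + 2)·(θ^2 + θ + 2)·(θ^3 + 3θ^2 + 2θ + 2).
Factor degrees with multiplicity: 1 + 2 + 3 = 6.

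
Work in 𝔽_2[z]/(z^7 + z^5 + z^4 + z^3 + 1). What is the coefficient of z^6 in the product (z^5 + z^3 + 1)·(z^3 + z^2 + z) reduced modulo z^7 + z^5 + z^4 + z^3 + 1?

Multiply in 𝔽_2[z]: (z^5 + z^3 + 1)·(z^3 + z^2 + z) = z^8 + z^7 + z^5 + z^4 + z^3 + z^2 + z.
Reduce using z^7 ≡ z^5 + z^4 + z^3 + 1 (mod z^7 + z^5 + z^4 + z^3 + 1).
Reduced: z^6 + z^5 + z^4 + z^2 + 1.

1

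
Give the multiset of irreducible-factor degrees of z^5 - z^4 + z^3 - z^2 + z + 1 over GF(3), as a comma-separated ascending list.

Write f(z) = z^5 - z^4 + z^3 - z^2 + z + 1.
Roots in GF(3): f(0) = 1; f(1) = 2; f(2) = 2.
Complete factorization: f(z) = (z^2 + z - 1)·(z^3 + z^2 + z - 1).
Factor degrees with multiplicity: 2 + 3 = 5.

2, 3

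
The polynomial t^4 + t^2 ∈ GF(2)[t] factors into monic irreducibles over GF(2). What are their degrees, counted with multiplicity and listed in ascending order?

Write g(t) = t^4 + t^2.
Roots in GF(2): g(0) = 0 → root; g(1) = 0 → root.
Linear factors from roots: (t), (t + 1).
Complete factorization: g(t) = (t)^2·(t + 1)^2.
Factor degrees with multiplicity: 1 + 1 + 1 + 1 = 4.

1, 1, 1, 1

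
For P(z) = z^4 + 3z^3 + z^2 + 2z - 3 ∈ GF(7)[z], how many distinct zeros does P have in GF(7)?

Evaluate at each of the 7 elements of GF(7):
P(0) = 4; P(1) = 4; P(2) = 3; P(3) = 6; P(4) = 0 → root; P(5) = 3; P(6) = 1.
Roots: {4}.

1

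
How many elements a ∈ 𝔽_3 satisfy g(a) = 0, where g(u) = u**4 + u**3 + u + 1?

1

Evaluate at each of the 3 elements of 𝔽_3:
g(0) = 1; g(1) = 1; g(2) = 0 → root.
Roots: {2}.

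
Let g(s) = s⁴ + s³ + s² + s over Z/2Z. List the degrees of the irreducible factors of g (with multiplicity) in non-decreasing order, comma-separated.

Roots in Z/2Z: g(0) = 0 → root; g(1) = 0 → root.
Linear factors from roots: (s), (s + 1).
Complete factorization: g(s) = (s)·(s + 1)^3.
Factor degrees with multiplicity: 1 + 1 + 1 + 1 = 4.

1, 1, 1, 1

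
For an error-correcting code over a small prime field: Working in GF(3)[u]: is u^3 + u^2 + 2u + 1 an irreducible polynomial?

Yes

Write h(u) = u^3 + u^2 + 2u + 1.
Check for roots in GF(3): h(0) = 1; h(1) = 2; h(2) = 2.
No roots. A degree-3 polynomial over a field with no linear factor is irreducible.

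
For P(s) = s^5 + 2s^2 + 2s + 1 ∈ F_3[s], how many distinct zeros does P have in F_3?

Evaluate at each of the 3 elements of F_3:
P(0) = 1; P(1) = 0 → root; P(2) = 0 → root.
Roots: {1, 2}.

2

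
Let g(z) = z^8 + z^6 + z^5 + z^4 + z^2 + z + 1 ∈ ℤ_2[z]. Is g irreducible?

Yes

Check for roots in ℤ_2: g(0) = 1; g(1) = 1.
No roots, so no linear factors.
Monic irreducibles of degree 2 over GF(2): z^2 + z + 1.
None of them divide g (all give nonzero remainder).
Monic irreducibles of degree 3 over GF(2): z^3 + z + 1, z^3 + z^2 + 1.
None of them divide g (all give nonzero remainder).
Monic irreducibles of degree 4 over GF(2): z^4 + z + 1, z^4 + z^3 + 1, z^4 + z^3 + z^2 + z + 1.
None of them divide g (all give nonzero remainder).
No irreducible factor of degree ≤ 4 exists, so g is irreducible over GF(2).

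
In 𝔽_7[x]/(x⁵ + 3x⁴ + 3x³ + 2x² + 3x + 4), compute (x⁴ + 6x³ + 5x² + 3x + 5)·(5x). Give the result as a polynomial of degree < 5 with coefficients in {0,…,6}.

Multiply in 𝔽_7[x]: (x⁴ + 6x³ + 5x² + 3x + 5)·(5x) = 5x⁵ + 2x⁴ + 4x³ + x² + 4x.
Reduce using x⁵ ≡ 4x⁴ + 4x³ + 5x² + 4x + 3 (mod x⁵ + 3x⁴ + 3x³ + 2x² + 3x + 4).
Reduced: x⁴ + 3x³ + 5x² + 3x + 1.

x^4 + 3x^3 + 5x^2 + 3x + 1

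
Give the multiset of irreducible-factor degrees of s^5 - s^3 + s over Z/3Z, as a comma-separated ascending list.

1, 2, 2

Write g(s) = s^5 - s^3 + s.
Roots in Z/3Z: g(0) = 0 → root; g(1) = 1; g(2) = 2.
Linear factors from roots: (s).
Complete factorization: g(s) = (s)·(s^2 + 1)^2.
Factor degrees with multiplicity: 1 + 2 + 2 = 5.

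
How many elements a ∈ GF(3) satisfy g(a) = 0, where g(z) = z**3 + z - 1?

1

Evaluate at each of the 3 elements of GF(3):
g(0) = 2; g(1) = 1; g(2) = 0 → root.
Roots: {2}.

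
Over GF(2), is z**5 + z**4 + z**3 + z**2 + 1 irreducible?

Write P(z) = z**5 + z**4 + z**3 + z**2 + 1.
Check for roots in GF(2): P(0) = 1; P(1) = 1.
No roots, so no linear factors.
Monic irreducibles of degree 2 over GF(2): z**2 + z + 1.
None of them divide P (all give nonzero remainder).
No irreducible factor of degree ≤ 2 exists, so P is irreducible over GF(2).

Yes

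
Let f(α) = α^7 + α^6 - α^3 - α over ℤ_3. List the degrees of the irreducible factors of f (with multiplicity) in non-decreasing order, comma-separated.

1, 1, 1, 1, 1, 2

Roots in ℤ_3: f(0) = 0 → root; f(1) = 0 → root; f(2) = 2.
Linear factors from roots: (α), (α - 1).
Complete factorization: f(α) = (α)·(α - 1)^4·(α^2 - α - 1).
Factor degrees with multiplicity: 1 + 1 + 1 + 1 + 1 + 2 = 7.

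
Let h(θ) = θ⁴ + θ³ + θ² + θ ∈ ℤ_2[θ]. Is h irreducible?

Check for roots in ℤ_2: h(0) = 0 → root; h(1) = 0 → root.
h(0) = 0, so (θ) divides h(θ); h is reducible.

No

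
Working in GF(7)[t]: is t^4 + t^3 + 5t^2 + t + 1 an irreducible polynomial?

Yes

Write g(t) = t^4 + t^3 + 5t^2 + t + 1.
Check for roots in GF(7): g(0) = 1; g(1) = 2; g(2) = 5; g(3) = 3; g(4) = 6; g(5) = 6; g(6) = 5.
No roots, so no linear factors.
Degree-2 irreducible divisors: test the 21 monic irreducibles of degree 2 over GF(7).
None of them divide g (all give nonzero remainder).
No irreducible factor of degree ≤ 2 exists, so g is irreducible over GF(7).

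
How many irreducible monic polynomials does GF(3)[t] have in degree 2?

3

Gauss's count: N_{3}(2) = (1/2) Σ_{d|2} μ(2/d)·3^d.
Divisors of 2: 1, 2; μ(2/d) for each: -1, 1.
Σ = − 3^1 + 3^2 = 6.
N = 6/2 = 3.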